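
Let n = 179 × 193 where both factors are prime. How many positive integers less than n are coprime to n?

φ(34547) = 34547 · (1 − 1/179) · (1 − 1/193)
       = 34547 · 34176/34547 = 34176.

34176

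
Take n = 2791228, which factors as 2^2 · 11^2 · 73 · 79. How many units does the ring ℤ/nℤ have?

φ(2791228) = 2791228 · (1 − 1/2) · (1 − 1/11) · (1 − 1/73) · (1 − 1/79)
       = 2791228 · 56160/126874 = 1235520.

1235520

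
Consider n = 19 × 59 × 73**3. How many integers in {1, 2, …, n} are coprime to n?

φ(19) = 19 − 1 = 18.
φ(59) = 59 − 1 = 58.
φ(73^3) = 73^2·(73−1) = 5329·72 = 383688.
Multiply: 18 · 58 · 383688 = 400570272.

400570272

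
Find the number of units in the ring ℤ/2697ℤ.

1680

2697 = 3 * 29 * 31.
φ(3) = 3 − 1 = 2.
φ(29) = 29 − 1 = 28.
φ(31) = 31 − 1 = 30.
Since φ is multiplicative, φ(2697) = 2 · 28 · 30 = 1680.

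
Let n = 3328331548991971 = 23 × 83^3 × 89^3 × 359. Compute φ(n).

φ(23) = 23 − 1 = 22.
φ(83^3) = 83^2·(83−1) = 6889·82 = 564898.
φ(89^3) = 89^3 − 89^2 = 704969 − 7921 = 697048.
φ(359) = 359 − 1 = 358.
Since φ is multiplicative, φ(3328331548991971) = 22 · 564898 · 697048 · 358 = 3101261802215104.

3101261802215104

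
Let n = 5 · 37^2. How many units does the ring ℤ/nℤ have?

φ(6845) = 6845 · (1 − 1/5) · (1 − 1/37)
       = 6845 · 144/185 = 5328.

5328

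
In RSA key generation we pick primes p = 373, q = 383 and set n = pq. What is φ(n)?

142104

φ(142859) = 142859 · (1 − 1/373) · (1 − 1/383)
       = 142859 · 142104/142859 = 142104.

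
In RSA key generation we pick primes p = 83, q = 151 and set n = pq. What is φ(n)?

12300

φ(pq) = (p−1)(q−1) = 82 · 150 = 12300.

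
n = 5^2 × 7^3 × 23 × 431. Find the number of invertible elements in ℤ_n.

55624800

φ(5^2) = 5^1·(5−1) = 5·4 = 20.
φ(7^3) = 7^2·(7−1) = 49·6 = 294.
φ(23) = 23 − 1 = 22.
φ(431) = 431 − 1 = 430.
φ(85003975) = 20 × 294 × 22 × 430 = 55624800.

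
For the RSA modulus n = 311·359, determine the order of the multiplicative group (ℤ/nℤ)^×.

φ(111649) = 111649 · (1 − 1/311) · (1 − 1/359)
       = 111649 · 110980/111649 = 110980.

110980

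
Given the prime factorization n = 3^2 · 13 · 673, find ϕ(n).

48384

φ(3^2) = 3^2 − 3^1 = 9 − 3 = 6.
φ(13) = 13 − 1 = 12.
φ(673) = 673 − 1 = 672.
φ(78741) = 6 × 12 × 672 = 48384.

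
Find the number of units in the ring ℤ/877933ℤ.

Prime factorization: 877933 = 7^2 · 19 · 23 · 41.
φ(877933) = 877933 · (1 − 1/7) · (1 − 1/19) · (1 − 1/23) · (1 − 1/41)
       = 877933 · 95040/125419 = 665280.

665280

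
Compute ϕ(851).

792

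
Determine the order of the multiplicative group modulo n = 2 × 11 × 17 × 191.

φ(2) = 2 − 1 = 1.
φ(11) = 11 − 1 = 10.
φ(17) = 17 − 1 = 16.
φ(191) = 191 − 1 = 190.
φ(71434) = 1 × 10 × 16 × 190 = 30400.

30400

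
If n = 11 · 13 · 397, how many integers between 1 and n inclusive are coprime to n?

47520

φ(56771) = 56771 · (1 − 1/11) · (1 − 1/13) · (1 − 1/397)
       = 56771 · 47520/56771 = 47520.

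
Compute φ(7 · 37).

φ(7) = 7 − 1 = 6.
φ(37) = 37 − 1 = 36.
Multiply: 6 · 36 = 216.

216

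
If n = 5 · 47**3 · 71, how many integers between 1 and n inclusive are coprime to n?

28451920

φ(36857165) = 36857165 · (1 − 1/5) · (1 − 1/47) · (1 − 1/71)
       = 36857165 · 12880/16685 = 28451920.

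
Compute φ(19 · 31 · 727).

392040

φ(428203) = 428203 · (1 − 1/19) · (1 − 1/31) · (1 − 1/727)
       = 428203 · 392040/428203 = 392040.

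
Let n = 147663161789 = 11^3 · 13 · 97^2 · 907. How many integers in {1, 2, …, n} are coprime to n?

122500477440

φ(11^3) = 11^2·(11−1) = 121·10 = 1210.
φ(13) = 13 − 1 = 12.
φ(97^2) = 97^1·(97−1) = 97·96 = 9312.
φ(907) = 907 − 1 = 906.
Multiply: 1210 · 12 · 9312 · 906 = 122500477440.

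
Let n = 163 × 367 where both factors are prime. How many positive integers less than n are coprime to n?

φ(59821) = 59821 · (1 − 1/163) · (1 − 1/367)
       = 59821 · 59292/59821 = 59292.

59292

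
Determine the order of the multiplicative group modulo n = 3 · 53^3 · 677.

197483936

φ(3) = 3 − 1 = 2.
φ(53^3) = 53^3 − 53^2 = 148877 − 2809 = 146068.
φ(677) = 677 − 1 = 676.
Since φ is multiplicative, φ(302369187) = 2 · 146068 · 676 = 197483936.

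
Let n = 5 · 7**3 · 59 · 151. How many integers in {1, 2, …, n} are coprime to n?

φ(15278935) = 15278935 · (1 − 1/5) · (1 − 1/7) · (1 − 1/59) · (1 − 1/151)
       = 15278935 · 208800/311815 = 10231200.

10231200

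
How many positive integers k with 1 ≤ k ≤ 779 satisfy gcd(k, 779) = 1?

Prime factorization: 779 = 19 · 41.
φ(19) = 19 − 1 = 18.
φ(41) = 41 − 1 = 40.
Since φ is multiplicative, φ(779) = 18 · 40 = 720.

720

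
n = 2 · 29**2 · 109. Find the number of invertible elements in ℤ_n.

φ(183338) = 183338 · (1 − 1/2) · (1 − 1/29) · (1 − 1/109)
       = 183338 · 3024/6322 = 87696.

87696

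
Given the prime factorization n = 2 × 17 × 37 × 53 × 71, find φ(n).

2096640

φ(2) = 2 − 1 = 1.
φ(17) = 17 − 1 = 16.
φ(37) = 37 − 1 = 36.
φ(53) = 53 − 1 = 52.
φ(71) = 71 − 1 = 70.
φ(4733854) = 1 × 16 × 36 × 52 × 70 = 2096640.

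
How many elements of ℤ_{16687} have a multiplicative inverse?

Prime factorization: 16687 = 11 × 37 × 41.
φ(11) = 11 − 1 = 10.
φ(37) = 37 − 1 = 36.
φ(41) = 41 − 1 = 40.
φ(16687) = 10 × 36 × 40 = 14400.

14400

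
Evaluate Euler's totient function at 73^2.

φ(5329) = 5329 · (1 − 1/73)
       = 5329 · 72/73 = 5256.

5256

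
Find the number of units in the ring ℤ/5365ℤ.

Prime factorization: 5365 = 5 · 29 · 37.
φ(5365) = 5365 · (1 − 1/5) · (1 − 1/29) · (1 − 1/37)
       = 5365 · 4032/5365 = 4032.

4032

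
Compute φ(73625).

54000

Factor 73625: 73625 = 5^3 * 19 * 31.
φ(73625) = 73625 · (1 − 1/5) · (1 − 1/19) · (1 − 1/31)
       = 73625 · 2160/2945 = 54000.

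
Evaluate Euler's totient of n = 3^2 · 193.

φ(1737) = 1737 · (1 − 1/3) · (1 − 1/193)
       = 1737 · 384/579 = 1152.

1152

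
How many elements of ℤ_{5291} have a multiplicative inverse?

First factor: 5291 = 11 · 13 · 37.
φ(11) = 11 − 1 = 10.
φ(13) = 13 − 1 = 12.
φ(37) = 37 − 1 = 36.
φ(5291) = 10 × 12 × 36 = 4320.

4320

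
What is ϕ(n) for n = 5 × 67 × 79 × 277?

5683392

φ(7330805) = 7330805 · (1 − 1/5) · (1 − 1/67) · (1 − 1/79) · (1 − 1/277)
       = 7330805 · 5683392/7330805 = 5683392.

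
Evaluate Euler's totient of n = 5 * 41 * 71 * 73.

806400

φ(1062515) = 1062515 · (1 − 1/5) · (1 − 1/41) · (1 − 1/71) · (1 − 1/73)
       = 1062515 · 806400/1062515 = 806400.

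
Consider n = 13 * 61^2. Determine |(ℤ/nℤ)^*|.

φ(48373) = 48373 · (1 − 1/13) · (1 − 1/61)
       = 48373 · 720/793 = 43920.

43920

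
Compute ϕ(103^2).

φ(10609) = 10609 · (1 − 1/103)
       = 10609 · 102/103 = 10506.

10506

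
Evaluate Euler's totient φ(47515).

Factor 47515: 47515 = 5 · 13 · 17 · 43.
φ(5) = 5 − 1 = 4.
φ(13) = 13 − 1 = 12.
φ(17) = 17 − 1 = 16.
φ(43) = 43 − 1 = 42.
Since φ is multiplicative, φ(47515) = 4 · 12 · 16 · 42 = 32256.

32256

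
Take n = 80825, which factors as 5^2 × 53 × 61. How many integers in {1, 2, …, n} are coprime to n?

φ(5^2) = 5^1·(5−1) = 5·4 = 20.
φ(53) = 53 − 1 = 52.
φ(61) = 61 − 1 = 60.
Multiply: 20 · 52 · 60 = 62400.

62400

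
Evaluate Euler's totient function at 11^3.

φ(11^3) = 11^3 − 11^2 = 1331 − 121 = 1210.

1210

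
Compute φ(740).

288

First factor: 740 = 2**2 × 5 × 37.
φ(2^2) = 2^2 − 2^1 = 4 − 2 = 2.
φ(5) = 5 − 1 = 4.
φ(37) = 37 − 1 = 36.
Multiply: 2 · 4 · 36 = 288.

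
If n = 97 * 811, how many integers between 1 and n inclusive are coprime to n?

77760

φ(97) = 97 − 1 = 96.
φ(811) = 811 − 1 = 810.
φ(78667) = 96 × 810 = 77760.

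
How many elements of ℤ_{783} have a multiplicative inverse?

First factor: 783 = 3**3 × 29.
φ(3^3) = 3^3 − 3^2 = 27 − 9 = 18.
φ(29) = 29 − 1 = 28.
Multiply: 18 · 28 = 504.

504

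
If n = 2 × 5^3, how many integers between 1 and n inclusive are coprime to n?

φ(2) = 2 − 1 = 1.
φ(5^3) = 5^3 − 5^2 = 125 − 25 = 100.
Since φ is multiplicative, φ(250) = 1 · 100 = 100.

100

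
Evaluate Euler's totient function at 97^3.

903264

φ(97^3) = 97^3 − 97^2 = 912673 − 9409 = 903264.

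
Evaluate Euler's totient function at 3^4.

54

φ(81) = 81 · (1 − 1/3)
       = 81 · 2/3 = 54.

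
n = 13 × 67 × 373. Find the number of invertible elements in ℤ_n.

φ(324883) = 324883 · (1 − 1/13) · (1 − 1/67) · (1 − 1/373)
       = 324883 · 294624/324883 = 294624.

294624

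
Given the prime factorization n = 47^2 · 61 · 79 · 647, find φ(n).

6536331360

φ(6887425637) = 6887425637 · (1 − 1/47) · (1 − 1/61) · (1 − 1/79) · (1 − 1/647)
       = 6887425637 · 139070880/146540971 = 6536331360.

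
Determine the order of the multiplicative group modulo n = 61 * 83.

φ(5063) = 5063 · (1 − 1/61) · (1 − 1/83)
       = 5063 · 4920/5063 = 4920.

4920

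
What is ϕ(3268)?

First factor: 3268 = 2^2 × 19 × 43.
φ(3268) = 3268 · (1 − 1/2) · (1 − 1/19) · (1 − 1/43)
       = 3268 · 756/1634 = 1512.

1512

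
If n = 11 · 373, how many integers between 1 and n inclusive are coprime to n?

φ(11) = 11 − 1 = 10.
φ(373) = 373 − 1 = 372.
Since φ is multiplicative, φ(4103) = 10 · 372 = 3720.

3720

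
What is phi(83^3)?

564898

φ(571787) = 571787 · (1 − 1/83)
       = 571787 · 82/83 = 564898.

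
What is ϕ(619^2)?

382542

φ(619^2) = 619^2 − 619^1 = 383161 − 619 = 382542.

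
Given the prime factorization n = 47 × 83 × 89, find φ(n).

331936

φ(47) = 47 − 1 = 46.
φ(83) = 83 − 1 = 82.
φ(89) = 89 − 1 = 88.
Multiply: 46 · 82 · 88 = 331936.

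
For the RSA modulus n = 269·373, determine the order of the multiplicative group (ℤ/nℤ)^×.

99696

φ(269) = 269 − 1 = 268.
φ(373) = 373 − 1 = 372.
φ(100337) = 268 × 372 = 99696.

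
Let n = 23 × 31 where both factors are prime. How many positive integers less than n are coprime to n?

660

For distinct primes, φ(pq) = (p−1)(q−1) = 22 × 30 = 660.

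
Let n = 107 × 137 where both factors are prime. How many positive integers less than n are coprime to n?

φ(n) = (p − 1)(q − 1) = (107−1)(137−1) = 106·136 = 14416.

14416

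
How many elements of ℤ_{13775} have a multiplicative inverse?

Factor 13775: 13775 = 5**2 * 19 * 29.
φ(13775) = 13775 · (1 − 1/5) · (1 − 1/19) · (1 − 1/29)
       = 13775 · 2016/2755 = 10080.

10080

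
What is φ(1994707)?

Factor 1994707: 1994707 = 11 · 13^2 · 29 · 37.
φ(1994707) = 1994707 · (1 − 1/11) · (1 − 1/13) · (1 − 1/29) · (1 − 1/37)
       = 1994707 · 120960/153439 = 1572480.

1572480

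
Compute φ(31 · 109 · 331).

1069200

φ(1118449) = 1118449 · (1 − 1/31) · (1 − 1/109) · (1 − 1/331)
       = 1118449 · 1069200/1118449 = 1069200.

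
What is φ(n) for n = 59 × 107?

φ(59) = 59 − 1 = 58.
φ(107) = 107 − 1 = 106.
Multiply: 58 · 106 = 6148.

6148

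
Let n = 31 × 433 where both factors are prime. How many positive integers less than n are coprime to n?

12960

φ(31) = 31 − 1 = 30.
φ(433) = 433 − 1 = 432.
φ(13423) = 30 × 432 = 12960.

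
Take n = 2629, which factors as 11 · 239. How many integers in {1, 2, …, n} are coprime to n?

2380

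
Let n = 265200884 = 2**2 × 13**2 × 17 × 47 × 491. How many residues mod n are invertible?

φ(265200884) = 265200884 · (1 − 1/2) · (1 − 1/13) · (1 − 1/17) · (1 − 1/47) · (1 − 1/491)
       = 265200884 · 4327680/10200034 = 112519680.

112519680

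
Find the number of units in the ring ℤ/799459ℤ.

Prime factorization: 799459 = 17 × 31 × 37 × 41.
φ(17) = 17 − 1 = 16.
φ(31) = 31 − 1 = 30.
φ(37) = 37 − 1 = 36.
φ(41) = 41 − 1 = 40.
Since φ is multiplicative, φ(799459) = 16 · 30 · 36 · 40 = 691200.

691200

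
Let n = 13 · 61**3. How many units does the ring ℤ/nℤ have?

2679120

φ(13) = 13 − 1 = 12.
φ(61^3) = 61^3 − 61^2 = 226981 − 3721 = 223260.
Multiply: 12 · 223260 = 2679120.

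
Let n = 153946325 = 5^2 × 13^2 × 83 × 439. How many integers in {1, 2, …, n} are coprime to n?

112057920

φ(5^2) = 5^1·(5−1) = 5·4 = 20.
φ(13^2) = 13^1·(13−1) = 13·12 = 156.
φ(83) = 83 − 1 = 82.
φ(439) = 439 − 1 = 438.
φ(153946325) = 20 × 156 × 82 × 438 = 112057920.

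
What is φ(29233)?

26400

Prime factorization: 29233 = 23 × 31 × 41.
φ(23) = 23 − 1 = 22.
φ(31) = 31 − 1 = 30.
φ(41) = 41 − 1 = 40.
φ(29233) = 22 × 30 × 40 = 26400.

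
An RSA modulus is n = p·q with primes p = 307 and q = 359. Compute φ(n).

109548

φ(n) = (p − 1)(q − 1) = (307−1)(359−1) = 306·358 = 109548.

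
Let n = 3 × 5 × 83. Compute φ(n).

656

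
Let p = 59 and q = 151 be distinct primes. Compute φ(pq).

8700

φ(59) = 59 − 1 = 58.
φ(151) = 151 − 1 = 150.
φ(8909) = 58 × 150 = 8700.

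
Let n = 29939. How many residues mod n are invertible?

23184

Factor 29939: 29939 = 7^2 * 13 * 47.
φ(29939) = 29939 · (1 − 1/7) · (1 − 1/13) · (1 − 1/47)
       = 29939 · 3312/4277 = 23184.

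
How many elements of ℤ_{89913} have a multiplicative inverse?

53760

89913 = 3 × 17 × 41 × 43.
φ(3) = 3 − 1 = 2.
φ(17) = 17 − 1 = 16.
φ(41) = 41 − 1 = 40.
φ(43) = 43 − 1 = 42.
Multiply: 2 · 16 · 40 · 42 = 53760.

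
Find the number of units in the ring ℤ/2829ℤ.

Prime factorization: 2829 = 3 × 23 × 41.
φ(2829) = 2829 · (1 − 1/3) · (1 − 1/23) · (1 − 1/41)
       = 2829 · 1760/2829 = 1760.

1760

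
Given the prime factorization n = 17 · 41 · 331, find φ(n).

211200

φ(17) = 17 − 1 = 16.
φ(41) = 41 − 1 = 40.
φ(331) = 331 − 1 = 330.
Since φ is multiplicative, φ(230707) = 16 · 40 · 330 = 211200.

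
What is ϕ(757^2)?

φ(573049) = 573049 · (1 − 1/757)
       = 573049 · 756/757 = 572292.

572292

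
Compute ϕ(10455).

5120

First factor: 10455 = 3 * 5 * 17 * 41.
φ(10455) = 10455 · (1 − 1/3) · (1 − 1/5) · (1 − 1/17) · (1 − 1/41)
       = 10455 · 5120/10455 = 5120.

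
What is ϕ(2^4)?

φ(2^4) = 2^4 − 2^3 = 16 − 8 = 8.

8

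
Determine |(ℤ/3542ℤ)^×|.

1320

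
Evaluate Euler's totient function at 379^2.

143262

φ(379^2) = 379^1·(379−1) = 379·378 = 143262.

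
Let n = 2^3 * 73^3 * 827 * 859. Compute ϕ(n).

1087691020416

φ(2210839629448) = 2210839629448 · (1 − 1/2) · (1 − 1/73) · (1 − 1/827) · (1 − 1/859)
       = 2210839629448 · 51026976/103717378 = 1087691020416.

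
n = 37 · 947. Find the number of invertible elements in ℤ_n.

34056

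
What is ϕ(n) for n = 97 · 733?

70272

φ(97) = 97 − 1 = 96.
φ(733) = 733 − 1 = 732.
Since φ is multiplicative, φ(71101) = 96 · 732 = 70272.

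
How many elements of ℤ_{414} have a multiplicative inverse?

132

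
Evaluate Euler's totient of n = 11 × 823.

8220

φ(11) = 11 − 1 = 10.
φ(823) = 823 − 1 = 822.
φ(9053) = 10 × 822 = 8220.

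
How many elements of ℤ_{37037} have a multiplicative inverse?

25920

Prime factorization: 37037 = 7 * 11 * 13 * 37.
φ(7) = 7 − 1 = 6.
φ(11) = 11 − 1 = 10.
φ(13) = 13 − 1 = 12.
φ(37) = 37 − 1 = 36.
φ(37037) = 6 × 10 × 12 × 36 = 25920.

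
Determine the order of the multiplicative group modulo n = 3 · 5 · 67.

528

φ(1005) = 1005 · (1 − 1/3) · (1 − 1/5) · (1 − 1/67)
       = 1005 · 528/1005 = 528.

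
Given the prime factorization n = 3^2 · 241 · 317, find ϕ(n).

φ(3^2) = 3^1·(3−1) = 3·2 = 6.
φ(241) = 241 − 1 = 240.
φ(317) = 317 − 1 = 316.
Multiply: 6 · 240 · 316 = 455040.

455040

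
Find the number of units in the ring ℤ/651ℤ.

Prime factorization: 651 = 3 · 7 · 31.
φ(651) = 651 · (1 − 1/3) · (1 − 1/7) · (1 − 1/31)
       = 651 · 360/651 = 360.

360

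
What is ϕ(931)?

First factor: 931 = 7**2 * 19.
φ(931) = 931 · (1 − 1/7) · (1 − 1/19)
       = 931 · 108/133 = 756.

756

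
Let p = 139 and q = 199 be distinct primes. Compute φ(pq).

27324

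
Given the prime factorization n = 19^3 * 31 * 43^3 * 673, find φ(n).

10173173149440

φ(19^3) = 19^3 − 19^2 = 6859 − 361 = 6498.
φ(31) = 31 − 1 = 30.
φ(43^3) = 43^3 − 43^2 = 79507 − 1849 = 77658.
φ(673) = 673 − 1 = 672.
Multiply: 6498 · 30 · 77658 · 672 = 10173173149440.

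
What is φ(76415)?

76415 = 5 · 17 · 29 · 31.
φ(76415) = 76415 · (1 − 1/5) · (1 − 1/17) · (1 − 1/29) · (1 − 1/31)
       = 76415 · 53760/76415 = 53760.

53760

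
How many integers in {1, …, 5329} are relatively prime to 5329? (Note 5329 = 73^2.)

5256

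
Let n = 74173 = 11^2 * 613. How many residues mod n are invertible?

67320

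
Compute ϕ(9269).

7920

9269 = 13 * 23 * 31.
φ(13) = 13 − 1 = 12.
φ(23) = 23 − 1 = 22.
φ(31) = 31 − 1 = 30.
Multiply: 12 · 22 · 30 = 7920.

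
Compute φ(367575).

Factor 367575: 367575 = 3 · 5**2 · 13**2 · 29.
φ(367575) = 367575 · (1 − 1/3) · (1 − 1/5) · (1 − 1/13) · (1 − 1/29)
       = 367575 · 2688/5655 = 174720.

174720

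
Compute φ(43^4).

φ(3418801) = 3418801 · (1 − 1/43)
       = 3418801 · 42/43 = 3339294.

3339294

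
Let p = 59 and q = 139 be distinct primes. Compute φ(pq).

For distinct primes, φ(pq) = (p−1)(q−1) = 58 × 138 = 8004.

8004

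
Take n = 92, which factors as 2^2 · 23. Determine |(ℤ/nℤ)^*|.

44

φ(2^2) = 2^1·(2−1) = 2·1 = 2.
φ(23) = 23 − 1 = 22.
φ(92) = 2 × 22 = 44.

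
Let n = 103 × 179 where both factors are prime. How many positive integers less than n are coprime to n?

18156

φ(pq) = (p−1)(q−1) = 102 · 178 = 18156.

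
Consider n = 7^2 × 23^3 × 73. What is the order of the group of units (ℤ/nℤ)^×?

φ(7^2) = 7^2 − 7^1 = 49 − 7 = 42.
φ(23^3) = 23^2·(23−1) = 529·22 = 11638.
φ(73) = 73 − 1 = 72.
Since φ is multiplicative, φ(43521359) = 42 · 11638 · 72 = 35193312.

35193312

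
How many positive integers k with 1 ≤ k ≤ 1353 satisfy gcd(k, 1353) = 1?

Prime factorization: 1353 = 3 * 11 * 41.
φ(1353) = 1353 · (1 − 1/3) · (1 − 1/11) · (1 − 1/41)
       = 1353 · 800/1353 = 800.

800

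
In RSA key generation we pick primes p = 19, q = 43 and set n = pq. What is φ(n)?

756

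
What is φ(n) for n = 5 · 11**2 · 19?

7920

φ(5) = 5 − 1 = 4.
φ(11^2) = 11^1·(11−1) = 11·10 = 110.
φ(19) = 19 − 1 = 18.
Multiply: 4 · 110 · 18 = 7920.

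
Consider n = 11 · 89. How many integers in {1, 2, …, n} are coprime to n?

880

φ(979) = 979 · (1 − 1/11) · (1 − 1/89)
       = 979 · 880/979 = 880.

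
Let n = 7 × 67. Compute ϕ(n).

396

φ(469) = 469 · (1 − 1/7) · (1 − 1/67)
       = 469 · 396/469 = 396.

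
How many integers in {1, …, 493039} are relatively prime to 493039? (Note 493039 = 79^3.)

486798

φ(79^3) = 79^2·(79−1) = 6241·78 = 486798.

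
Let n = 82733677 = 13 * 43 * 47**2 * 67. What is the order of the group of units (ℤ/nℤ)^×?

φ(82733677) = 82733677 · (1 − 1/13) · (1 − 1/43) · (1 − 1/47) · (1 − 1/67)
       = 82733677 · 1530144/1760291 = 71916768.

71916768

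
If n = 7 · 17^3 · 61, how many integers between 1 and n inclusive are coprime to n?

1664640

φ(2097851) = 2097851 · (1 − 1/7) · (1 − 1/17) · (1 − 1/61)
       = 2097851 · 5760/7259 = 1664640.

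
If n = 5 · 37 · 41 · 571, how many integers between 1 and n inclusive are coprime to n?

3283200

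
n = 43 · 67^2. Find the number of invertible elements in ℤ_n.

φ(193027) = 193027 · (1 − 1/43) · (1 − 1/67)
       = 193027 · 2772/2881 = 185724.

185724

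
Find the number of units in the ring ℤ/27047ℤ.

24192

Prime factorization: 27047 = 17 * 37 * 43.
φ(17) = 17 − 1 = 16.
φ(37) = 37 − 1 = 36.
φ(43) = 43 − 1 = 42.
Since φ is multiplicative, φ(27047) = 16 · 36 · 42 = 24192.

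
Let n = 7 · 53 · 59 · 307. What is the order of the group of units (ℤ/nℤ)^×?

5537376

φ(6719923) = 6719923 · (1 − 1/7) · (1 − 1/53) · (1 − 1/59) · (1 − 1/307)
       = 6719923 · 5537376/6719923 = 5537376.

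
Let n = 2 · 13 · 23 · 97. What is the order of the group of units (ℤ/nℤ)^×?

25344

φ(58006) = 58006 · (1 − 1/2) · (1 − 1/13) · (1 − 1/23) · (1 − 1/97)
       = 58006 · 25344/58006 = 25344.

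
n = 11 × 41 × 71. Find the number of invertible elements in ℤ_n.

φ(32021) = 32021 · (1 − 1/11) · (1 − 1/41) · (1 − 1/71)
       = 32021 · 28000/32021 = 28000.

28000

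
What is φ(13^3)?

2028

φ(2197) = 2197 · (1 − 1/13)
       = 2197 · 12/13 = 2028.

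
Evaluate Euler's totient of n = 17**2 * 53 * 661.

φ(10124537) = 10124537 · (1 − 1/17) · (1 − 1/53) · (1 − 1/661)
       = 10124537 · 549120/595561 = 9335040.

9335040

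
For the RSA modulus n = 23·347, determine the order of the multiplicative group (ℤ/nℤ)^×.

7612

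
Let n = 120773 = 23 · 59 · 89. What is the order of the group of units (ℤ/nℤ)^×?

112288

φ(23) = 23 − 1 = 22.
φ(59) = 59 − 1 = 58.
φ(89) = 89 − 1 = 88.
φ(120773) = 22 × 58 × 88 = 112288.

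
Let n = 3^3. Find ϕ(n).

φ(3^3) = 3^3 − 3^2 = 27 − 9 = 18.

18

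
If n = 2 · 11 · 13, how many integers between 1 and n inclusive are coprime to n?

φ(2) = 2 − 1 = 1.
φ(11) = 11 − 1 = 10.
φ(13) = 13 − 1 = 12.
Since φ is multiplicative, φ(286) = 1 · 10 · 12 = 120.

120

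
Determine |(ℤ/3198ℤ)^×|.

960

Factor 3198: 3198 = 2 · 3 · 13 · 41.
φ(2) = 2 − 1 = 1.
φ(3) = 3 − 1 = 2.
φ(13) = 13 − 1 = 12.
φ(41) = 41 − 1 = 40.
Multiply: 1 · 2 · 12 · 40 = 960.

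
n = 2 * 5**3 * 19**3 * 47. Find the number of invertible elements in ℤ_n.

φ(80593250) = 80593250 · (1 − 1/2) · (1 − 1/5) · (1 − 1/19) · (1 − 1/47)
       = 80593250 · 3312/8930 = 29890800.

29890800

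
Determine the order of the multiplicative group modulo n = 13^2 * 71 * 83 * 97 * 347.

29742935040

φ(13^2) = 13^1·(13−1) = 13·12 = 156.
φ(71) = 71 − 1 = 70.
φ(83) = 83 − 1 = 82.
φ(97) = 97 − 1 = 96.
φ(347) = 347 − 1 = 346.
φ(33521570303) = 156 × 70 × 82 × 96 × 346 = 29742935040.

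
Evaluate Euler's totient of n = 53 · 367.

19032

φ(53) = 53 − 1 = 52.
φ(367) = 367 − 1 = 366.
φ(19451) = 52 × 366 = 19032.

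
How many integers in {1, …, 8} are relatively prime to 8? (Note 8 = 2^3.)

φ(2^3) = 2^2·(2−1) = 4·1 = 4.

4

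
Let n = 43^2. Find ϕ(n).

1806

φ(1849) = 1849 · (1 − 1/43)
       = 1849 · 42/43 = 1806.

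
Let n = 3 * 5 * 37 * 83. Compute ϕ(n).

φ(46065) = 46065 · (1 − 1/3) · (1 − 1/5) · (1 − 1/37) · (1 − 1/83)
       = 46065 · 23616/46065 = 23616.

23616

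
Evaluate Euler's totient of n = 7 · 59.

348

φ(7) = 7 − 1 = 6.
φ(59) = 59 − 1 = 58.
φ(413) = 6 × 58 = 348.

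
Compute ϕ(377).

377 = 13 · 29.
φ(13) = 13 − 1 = 12.
φ(29) = 29 − 1 = 28.
Multiply: 12 · 28 = 336.

336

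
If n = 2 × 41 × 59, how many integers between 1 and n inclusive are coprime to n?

φ(4838) = 4838 · (1 − 1/2) · (1 − 1/41) · (1 − 1/59)
       = 4838 · 2320/4838 = 2320.

2320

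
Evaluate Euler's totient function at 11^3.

1210

φ(1331) = 1331 · (1 − 1/11)
       = 1331 · 10/11 = 1210.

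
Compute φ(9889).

Prime factorization: 9889 = 11 · 29 · 31.
φ(9889) = 9889 · (1 − 1/11) · (1 − 1/29) · (1 − 1/31)
       = 9889 · 8400/9889 = 8400.

8400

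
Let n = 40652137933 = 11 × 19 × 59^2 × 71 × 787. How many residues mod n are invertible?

φ(11) = 11 − 1 = 10.
φ(19) = 19 − 1 = 18.
φ(59^2) = 59^2 − 59^1 = 3481 − 59 = 3422.
φ(71) = 71 − 1 = 70.
φ(787) = 787 − 1 = 786.
Since φ is multiplicative, φ(40652137933) = 10 · 18 · 3422 · 70 · 786 = 33890119200.

33890119200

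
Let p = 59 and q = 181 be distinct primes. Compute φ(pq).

φ(n) = (p − 1)(q − 1) = (59−1)(181−1) = 58·180 = 10440.

10440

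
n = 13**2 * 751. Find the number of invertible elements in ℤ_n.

φ(13^2) = 13^1·(13−1) = 13·12 = 156.
φ(751) = 751 − 1 = 750.
Multiply: 156 · 750 = 117000.

117000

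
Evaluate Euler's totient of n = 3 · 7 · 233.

2784

φ(3) = 3 − 1 = 2.
φ(7) = 7 − 1 = 6.
φ(233) = 233 − 1 = 232.
Since φ is multiplicative, φ(4893) = 2 · 6 · 232 = 2784.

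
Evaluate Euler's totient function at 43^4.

φ(43^4) = 43^3·(43−1) = 79507·42 = 3339294.

3339294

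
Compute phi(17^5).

1336336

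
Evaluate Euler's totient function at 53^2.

2756

φ(53^2) = 53^1·(53−1) = 53·52 = 2756.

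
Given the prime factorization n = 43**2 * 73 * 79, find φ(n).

10142496

φ(43^2) = 43^1·(43−1) = 43·42 = 1806.
φ(73) = 73 − 1 = 72.
φ(79) = 79 − 1 = 78.
Multiply: 1806 · 72 · 78 = 10142496.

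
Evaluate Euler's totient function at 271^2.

φ(271^2) = 271^2 − 271^1 = 73441 − 271 = 73170.

73170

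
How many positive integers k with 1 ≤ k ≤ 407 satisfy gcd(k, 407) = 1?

360

Factor 407: 407 = 11 × 37.
φ(11) = 11 − 1 = 10.
φ(37) = 37 − 1 = 36.
φ(407) = 10 × 36 = 360.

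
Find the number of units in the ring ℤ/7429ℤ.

6336

7429 = 17 * 19 * 23.
φ(7429) = 7429 · (1 − 1/17) · (1 − 1/19) · (1 − 1/23)
       = 7429 · 6336/7429 = 6336.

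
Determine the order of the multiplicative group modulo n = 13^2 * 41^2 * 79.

φ(22443031) = 22443031 · (1 − 1/13) · (1 − 1/41) · (1 − 1/79)
       = 22443031 · 37440/42107 = 19955520.

19955520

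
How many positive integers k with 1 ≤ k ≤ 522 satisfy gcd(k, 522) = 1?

168

Factor 522: 522 = 2 · 3^2 · 29.
φ(2) = 2 − 1 = 1.
φ(3^2) = 3^1·(3−1) = 3·2 = 6.
φ(29) = 29 − 1 = 28.
Multiply: 1 · 6 · 28 = 168.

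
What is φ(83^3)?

564898

φ(83^3) = 83^3 − 83^2 = 571787 − 6889 = 564898.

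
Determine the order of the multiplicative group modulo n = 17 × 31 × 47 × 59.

1280640

φ(1461371) = 1461371 · (1 − 1/17) · (1 − 1/31) · (1 − 1/47) · (1 − 1/59)
       = 1461371 · 1280640/1461371 = 1280640.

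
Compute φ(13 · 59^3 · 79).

188976528

φ(13) = 13 − 1 = 12.
φ(59^3) = 59^2·(59−1) = 3481·58 = 201898.
φ(79) = 79 − 1 = 78.
Multiply: 12 · 201898 · 78 = 188976528.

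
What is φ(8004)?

First factor: 8004 = 2^2 · 3 · 23 · 29.
φ(8004) = 8004 · (1 − 1/2) · (1 − 1/3) · (1 − 1/23) · (1 − 1/29)
       = 8004 · 1232/4002 = 2464.

2464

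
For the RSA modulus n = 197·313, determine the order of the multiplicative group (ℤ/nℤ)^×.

61152

φ(197) = 197 − 1 = 196.
φ(313) = 313 − 1 = 312.
Since φ is multiplicative, φ(61661) = 196 · 312 = 61152.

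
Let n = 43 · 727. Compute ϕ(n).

30492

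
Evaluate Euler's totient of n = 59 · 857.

49648

φ(59) = 59 − 1 = 58.
φ(857) = 857 − 1 = 856.
Multiply: 58 · 856 = 49648.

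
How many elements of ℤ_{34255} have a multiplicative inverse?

23040

Prime factorization: 34255 = 5 · 13 · 17 · 31.
φ(34255) = 34255 · (1 − 1/5) · (1 − 1/13) · (1 − 1/17) · (1 − 1/31)
       = 34255 · 23040/34255 = 23040.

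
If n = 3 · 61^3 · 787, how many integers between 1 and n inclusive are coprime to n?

350964720

φ(3) = 3 − 1 = 2.
φ(61^3) = 61^2·(61−1) = 3721·60 = 223260.
φ(787) = 787 − 1 = 786.
Since φ is multiplicative, φ(535902141) = 2 · 223260 · 786 = 350964720.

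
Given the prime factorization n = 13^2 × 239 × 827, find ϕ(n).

30667728

φ(13^2) = 13^1·(13−1) = 13·12 = 156.
φ(239) = 239 − 1 = 238.
φ(827) = 827 − 1 = 826.
Multiply: 156 · 238 · 826 = 30667728.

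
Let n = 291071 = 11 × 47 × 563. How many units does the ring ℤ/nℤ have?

φ(291071) = 291071 · (1 − 1/11) · (1 − 1/47) · (1 − 1/563)
       = 291071 · 258520/291071 = 258520.

258520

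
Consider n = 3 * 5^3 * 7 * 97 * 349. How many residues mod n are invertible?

40089600

φ(88864125) = 88864125 · (1 − 1/3) · (1 − 1/5) · (1 − 1/7) · (1 − 1/97) · (1 − 1/349)
       = 88864125 · 1603584/3554565 = 40089600.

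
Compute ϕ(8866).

First factor: 8866 = 2 · 11 · 13 · 31.
φ(8866) = 8866 · (1 − 1/2) · (1 − 1/11) · (1 − 1/13) · (1 − 1/31)
       = 8866 · 3600/8866 = 3600.

3600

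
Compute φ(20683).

20683 = 13 · 37 · 43.
φ(20683) = 20683 · (1 − 1/13) · (1 − 1/37) · (1 − 1/43)
       = 20683 · 18144/20683 = 18144.

18144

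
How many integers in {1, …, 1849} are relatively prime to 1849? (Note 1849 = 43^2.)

1806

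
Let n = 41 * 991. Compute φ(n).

39600

φ(41) = 41 − 1 = 40.
φ(991) = 991 − 1 = 990.
Multiply: 40 · 990 = 39600.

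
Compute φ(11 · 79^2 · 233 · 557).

7948487040

φ(11) = 11 − 1 = 10.
φ(79^2) = 79^1·(79−1) = 79·78 = 6162.
φ(233) = 233 − 1 = 232.
φ(557) = 557 − 1 = 556.
φ(8909595431) = 10 × 6162 × 232 × 556 = 7948487040.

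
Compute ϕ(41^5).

113030440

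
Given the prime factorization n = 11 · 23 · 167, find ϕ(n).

36520

φ(11) = 11 − 1 = 10.
φ(23) = 23 − 1 = 22.
φ(167) = 167 − 1 = 166.
Since φ is multiplicative, φ(42251) = 10 · 22 · 166 = 36520.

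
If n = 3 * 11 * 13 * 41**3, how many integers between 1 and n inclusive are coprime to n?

16137600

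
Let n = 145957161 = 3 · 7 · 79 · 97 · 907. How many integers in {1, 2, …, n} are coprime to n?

81409536

φ(3) = 3 − 1 = 2.
φ(7) = 7 − 1 = 6.
φ(79) = 79 − 1 = 78.
φ(97) = 97 − 1 = 96.
φ(907) = 907 − 1 = 906.
φ(145957161) = 2 × 6 × 78 × 96 × 906 = 81409536.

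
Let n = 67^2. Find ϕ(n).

4422

φ(4489) = 4489 · (1 − 1/67)
       = 4489 · 66/67 = 4422.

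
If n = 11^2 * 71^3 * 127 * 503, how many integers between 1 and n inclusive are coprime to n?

φ(2766509223511) = 2766509223511 · (1 − 1/11) · (1 − 1/71) · (1 − 1/127) · (1 − 1/503)
       = 2766509223511 · 44276400/49891061 = 2455170656400.

2455170656400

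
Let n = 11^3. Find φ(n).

1210

φ(11^3) = 11^2·(11−1) = 121·10 = 1210.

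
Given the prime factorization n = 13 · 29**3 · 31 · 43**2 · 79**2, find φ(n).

φ(13) = 13 − 1 = 12.
φ(29^3) = 29^3 − 29^2 = 24389 − 841 = 23548.
φ(31) = 31 − 1 = 30.
φ(43^2) = 43^2 − 43^1 = 1849 − 43 = 1806.
φ(79^2) = 79^1·(79−1) = 79·78 = 6162.
Multiply: 12 · 23548 · 30 · 1806 · 6162 = 94340020844160.

94340020844160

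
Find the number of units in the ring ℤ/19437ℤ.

10800

First factor: 19437 = 3 * 11 * 19 * 31.
φ(19437) = 19437 · (1 − 1/3) · (1 − 1/11) · (1 − 1/19) · (1 − 1/31)
       = 19437 · 10800/19437 = 10800.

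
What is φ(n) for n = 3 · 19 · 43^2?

65016

φ(105393) = 105393 · (1 − 1/3) · (1 − 1/19) · (1 − 1/43)
       = 105393 · 1512/2451 = 65016.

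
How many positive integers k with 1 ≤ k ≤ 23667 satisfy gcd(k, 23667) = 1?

12936

Prime factorization: 23667 = 3 * 7^3 * 23.
φ(23667) = 23667 · (1 − 1/3) · (1 − 1/7) · (1 − 1/23)
       = 23667 · 264/483 = 12936.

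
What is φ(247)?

Prime factorization: 247 = 13 × 19.
φ(13) = 13 − 1 = 12.
φ(19) = 19 − 1 = 18.
Since φ is multiplicative, φ(247) = 12 · 18 = 216.

216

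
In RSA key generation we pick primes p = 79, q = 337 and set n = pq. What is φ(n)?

26208

φ(n) = (p − 1)(q − 1) = (79−1)(337−1) = 78·336 = 26208.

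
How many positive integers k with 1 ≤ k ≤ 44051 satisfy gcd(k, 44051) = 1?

35280

First factor: 44051 = 7^2 · 29 · 31.
φ(44051) = 44051 · (1 − 1/7) · (1 − 1/29) · (1 − 1/31)
       = 44051 · 5040/6293 = 35280.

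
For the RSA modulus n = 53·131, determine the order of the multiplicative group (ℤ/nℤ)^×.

φ(n) = (p − 1)(q − 1) = (53−1)(131−1) = 52·130 = 6760.

6760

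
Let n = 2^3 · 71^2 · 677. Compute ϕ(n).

φ(2^3) = 2^3 − 2^2 = 8 − 4 = 4.
φ(71^2) = 71^2 − 71^1 = 5041 − 71 = 4970.
φ(677) = 677 − 1 = 676.
Since φ is multiplicative, φ(27302056) = 4 · 4970 · 676 = 13438880.

13438880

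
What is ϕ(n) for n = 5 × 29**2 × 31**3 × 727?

φ(5) = 5 − 1 = 4.
φ(29^2) = 29^2 − 29^1 = 841 − 29 = 812.
φ(31^3) = 31^2·(31−1) = 961·30 = 28830.
φ(727) = 727 − 1 = 726.
Since φ is multiplicative, φ(91072129685) = 4 · 812 · 28830 · 726 = 67982523840.

67982523840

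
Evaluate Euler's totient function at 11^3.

1210

φ(1331) = 1331 · (1 − 1/11)
       = 1331 · 10/11 = 1210.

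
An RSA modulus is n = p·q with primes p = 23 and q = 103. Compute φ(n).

φ(2369) = 2369 · (1 − 1/23) · (1 − 1/103)
       = 2369 · 2244/2369 = 2244.

2244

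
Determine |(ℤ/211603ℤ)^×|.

211603 = 7 · 19 · 37 · 43.
φ(7) = 7 − 1 = 6.
φ(19) = 19 − 1 = 18.
φ(37) = 37 − 1 = 36.
φ(43) = 43 − 1 = 42.
Multiply: 6 · 18 · 36 · 42 = 163296.

163296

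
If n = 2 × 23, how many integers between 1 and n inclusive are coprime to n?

22

φ(46) = 46 · (1 − 1/2) · (1 − 1/23)
       = 46 · 22/46 = 22.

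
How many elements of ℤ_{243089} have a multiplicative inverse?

184800

Prime factorization: 243089 = 7^2 × 11^2 × 41.
φ(243089) = 243089 · (1 − 1/7) · (1 − 1/11) · (1 − 1/41)
       = 243089 · 2400/3157 = 184800.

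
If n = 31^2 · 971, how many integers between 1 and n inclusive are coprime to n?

902100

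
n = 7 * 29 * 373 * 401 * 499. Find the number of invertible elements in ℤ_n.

12449203200

φ(7) = 7 − 1 = 6.
φ(29) = 29 − 1 = 28.
φ(373) = 373 − 1 = 372.
φ(401) = 401 − 1 = 400.
φ(499) = 499 − 1 = 498.
Since φ is multiplicative, φ(15151296181) = 6 · 28 · 372 · 400 · 498 = 12449203200.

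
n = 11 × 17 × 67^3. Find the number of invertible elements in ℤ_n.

φ(56242681) = 56242681 · (1 − 1/11) · (1 − 1/17) · (1 − 1/67)
       = 56242681 · 10560/12529 = 47403840.

47403840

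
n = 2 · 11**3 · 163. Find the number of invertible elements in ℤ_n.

φ(2) = 2 − 1 = 1.
φ(11^3) = 11^2·(11−1) = 121·10 = 1210.
φ(163) = 163 − 1 = 162.
Since φ is multiplicative, φ(433906) = 1 · 1210 · 162 = 196020.

196020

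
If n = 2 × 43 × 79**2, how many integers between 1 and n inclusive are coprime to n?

φ(2) = 2 − 1 = 1.
φ(43) = 43 − 1 = 42.
φ(79^2) = 79^1·(79−1) = 79·78 = 6162.
φ(536726) = 1 × 42 × 6162 = 258804.

258804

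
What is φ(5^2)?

20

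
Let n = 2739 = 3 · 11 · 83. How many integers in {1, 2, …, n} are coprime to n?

1640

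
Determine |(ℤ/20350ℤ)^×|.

7200

Factor 20350: 20350 = 2 · 5^2 · 11 · 37.
φ(20350) = 20350 · (1 − 1/2) · (1 − 1/5) · (1 − 1/11) · (1 − 1/37)
       = 20350 · 1440/4070 = 7200.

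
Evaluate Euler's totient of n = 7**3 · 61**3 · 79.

φ(7^3) = 7^3 − 7^2 = 343 − 49 = 294.
φ(61^3) = 61^2·(61−1) = 3721·60 = 223260.
φ(79) = 79 − 1 = 78.
φ(6150504157) = 294 × 223260 × 78 = 5119798320.

5119798320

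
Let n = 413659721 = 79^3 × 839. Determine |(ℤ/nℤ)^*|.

φ(413659721) = 413659721 · (1 − 1/79) · (1 − 1/839)
       = 413659721 · 65364/66281 = 407936724.

407936724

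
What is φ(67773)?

Prime factorization: 67773 = 3 × 19 × 29 × 41.
φ(3) = 3 − 1 = 2.
φ(19) = 19 − 1 = 18.
φ(29) = 29 − 1 = 28.
φ(41) = 41 − 1 = 40.
Multiply: 2 · 18 · 28 · 40 = 40320.

40320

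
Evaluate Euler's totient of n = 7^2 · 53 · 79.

φ(205163) = 205163 · (1 − 1/7) · (1 − 1/53) · (1 − 1/79)
       = 205163 · 24336/29309 = 170352.

170352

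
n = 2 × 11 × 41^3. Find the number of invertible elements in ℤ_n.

672400

φ(1516262) = 1516262 · (1 − 1/2) · (1 − 1/11) · (1 − 1/41)
       = 1516262 · 400/902 = 672400.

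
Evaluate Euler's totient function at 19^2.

φ(361) = 361 · (1 − 1/19)
       = 361 · 18/19 = 342.

342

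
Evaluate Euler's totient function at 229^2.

52212

φ(229^2) = 229^1·(229−1) = 229·228 = 52212.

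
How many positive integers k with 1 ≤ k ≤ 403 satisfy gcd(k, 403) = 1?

403 = 13 × 31.
φ(13) = 13 − 1 = 12.
φ(31) = 31 − 1 = 30.
φ(403) = 12 × 30 = 360.

360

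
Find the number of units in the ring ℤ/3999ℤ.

2520

First factor: 3999 = 3 × 31 × 43.
φ(3) = 3 − 1 = 2.
φ(31) = 31 − 1 = 30.
φ(43) = 43 − 1 = 42.
Since φ is multiplicative, φ(3999) = 2 · 30 · 42 = 2520.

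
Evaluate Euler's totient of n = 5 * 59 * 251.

58000

φ(5) = 5 − 1 = 4.
φ(59) = 59 − 1 = 58.
φ(251) = 251 − 1 = 250.
Multiply: 4 · 58 · 250 = 58000.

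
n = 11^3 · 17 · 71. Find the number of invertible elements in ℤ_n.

1355200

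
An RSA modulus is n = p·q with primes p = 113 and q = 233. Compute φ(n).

For distinct primes, φ(pq) = (p−1)(q−1) = 112 × 232 = 25984.

25984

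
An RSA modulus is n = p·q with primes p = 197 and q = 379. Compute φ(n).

74088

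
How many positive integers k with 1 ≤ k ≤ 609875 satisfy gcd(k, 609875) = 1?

Factor 609875: 609875 = 5^3 · 7 · 17 · 41.
φ(609875) = 609875 · (1 − 1/5) · (1 − 1/7) · (1 − 1/17) · (1 − 1/41)
       = 609875 · 15360/24395 = 384000.

384000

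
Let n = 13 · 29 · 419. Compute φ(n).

140448

φ(157963) = 157963 · (1 − 1/13) · (1 − 1/29) · (1 − 1/419)
       = 157963 · 140448/157963 = 140448.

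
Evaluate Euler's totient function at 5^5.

φ(3125) = 3125 · (1 − 1/5)
       = 3125 · 4/5 = 2500.

2500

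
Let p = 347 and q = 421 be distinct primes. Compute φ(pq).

φ(347) = 347 − 1 = 346.
φ(421) = 421 − 1 = 420.
Multiply: 346 · 420 = 145320.

145320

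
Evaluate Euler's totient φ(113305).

80640

Prime factorization: 113305 = 5 · 17 · 31 · 43.
φ(5) = 5 − 1 = 4.
φ(17) = 17 − 1 = 16.
φ(31) = 31 − 1 = 30.
φ(43) = 43 − 1 = 42.
φ(113305) = 4 × 16 × 30 × 42 = 80640.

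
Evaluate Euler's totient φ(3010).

Factor 3010: 3010 = 2 · 5 · 7 · 43.
φ(2) = 2 − 1 = 1.
φ(5) = 5 − 1 = 4.
φ(7) = 7 − 1 = 6.
φ(43) = 43 − 1 = 42.
Multiply: 1 · 4 · 6 · 42 = 1008.

1008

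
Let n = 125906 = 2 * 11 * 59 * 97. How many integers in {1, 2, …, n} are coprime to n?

55680

φ(2) = 2 − 1 = 1.
φ(11) = 11 − 1 = 10.
φ(59) = 59 − 1 = 58.
φ(97) = 97 − 1 = 96.
Since φ is multiplicative, φ(125906) = 1 · 10 · 58 · 96 = 55680.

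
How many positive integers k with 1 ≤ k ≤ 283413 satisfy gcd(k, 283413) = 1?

170352

Factor 283413: 283413 = 3 × 13^3 × 43.
φ(283413) = 283413 · (1 − 1/3) · (1 − 1/13) · (1 − 1/43)
       = 283413 · 1008/1677 = 170352.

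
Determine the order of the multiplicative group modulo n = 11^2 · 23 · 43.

101640

φ(119669) = 119669 · (1 − 1/11) · (1 − 1/23) · (1 − 1/43)
       = 119669 · 9240/10879 = 101640.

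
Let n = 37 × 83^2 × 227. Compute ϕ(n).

55373616

φ(37) = 37 − 1 = 36.
φ(83^2) = 83^2 − 83^1 = 6889 − 83 = 6806.
φ(227) = 227 − 1 = 226.
Since φ is multiplicative, φ(57860711) = 36 · 6806 · 226 = 55373616.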